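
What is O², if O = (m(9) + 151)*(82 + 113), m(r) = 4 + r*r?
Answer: 2117840400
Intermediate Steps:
m(r) = 4 + r²
O = 46020 (O = ((4 + 9²) + 151)*(82 + 113) = ((4 + 81) + 151)*195 = (85 + 151)*195 = 236*195 = 46020)
O² = 46020² = 2117840400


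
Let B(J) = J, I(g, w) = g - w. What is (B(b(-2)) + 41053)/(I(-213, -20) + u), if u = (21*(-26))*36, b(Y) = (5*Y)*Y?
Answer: -41073/19849 ≈ -2.0693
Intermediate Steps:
b(Y) = 5*Y²
u = -19656 (u = -546*36 = -19656)
(B(b(-2)) + 41053)/(I(-213, -20) + u) = (5*(-2)² + 41053)/((-213 - 1*(-20)) - 19656) = (5*4 + 41053)/((-213 + 20) - 19656) = (20 + 41053)/(-193 - 19656) = 41073/(-19849) = 41073*(-1/19849) = -41073/19849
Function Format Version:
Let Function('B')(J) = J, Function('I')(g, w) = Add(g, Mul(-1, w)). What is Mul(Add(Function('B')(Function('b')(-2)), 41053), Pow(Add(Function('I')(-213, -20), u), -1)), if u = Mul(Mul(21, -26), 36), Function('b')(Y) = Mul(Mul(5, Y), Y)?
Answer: Rational(-41073, 19849) ≈ -2.0693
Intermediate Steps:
Function('b')(Y) = Mul(5, Pow(Y, 2))
u = -19656 (u = Mul(-546, 36) = -19656)
Mul(Add(Function('B')(Function('b')(-2)), 41053), Pow(Add(Function('I')(-213, -20), u), -1)) = Mul(Add(Mul(5, Pow(-2, 2)), 41053), Pow(Add(Add(-213, Mul(-1, -20)), -19656), -1)) = Mul(Add(Mul(5, 4), 41053), Pow(Add(Add(-213, 20), -19656), -1)) = Mul(Add(20, 41053), Pow(Add(-193, -19656), -1)) = Mul(41073, Pow(-19849, -1)) = Mul(41073, Rational(-1, 19849)) = Rational(-41073, 19849)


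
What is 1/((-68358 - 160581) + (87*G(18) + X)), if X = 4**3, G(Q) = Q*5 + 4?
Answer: -1/220697 ≈ -4.5311e-6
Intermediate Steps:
G(Q) = 4 + 5*Q (G(Q) = 5*Q + 4 = 4 + 5*Q)
X = 64
1/((-68358 - 160581) + (87*G(18) + X)) = 1/((-68358 - 160581) + (87*(4 + 5*18) + 64)) = 1/(-228939 + (87*(4 + 90) + 64)) = 1/(-228939 + (87*94 + 64)) = 1/(-228939 + (8178 + 64)) = 1/(-228939 + 8242) = 1/(-220697) = -1/220697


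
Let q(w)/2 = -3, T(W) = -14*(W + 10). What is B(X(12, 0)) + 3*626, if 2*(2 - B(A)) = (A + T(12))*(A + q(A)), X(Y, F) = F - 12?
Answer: -1000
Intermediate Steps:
X(Y, F) = -12 + F
T(W) = -140 - 14*W (T(W) = -14*(10 + W) = -140 - 14*W)
q(w) = -6 (q(w) = 2*(-3) = -6)
B(A) = 2 - (-308 + A)*(-6 + A)/2 (B(A) = 2 - (A + (-140 - 14*12))*(A - 6)/2 = 2 - (A + (-140 - 168))*(-6 + A)/2 = 2 - (A - 308)*(-6 + A)/2 = 2 - (-308 + A)*(-6 + A)/2)
B(X(12, 0)) + 3*626 = (-922 + 157*(-12 + 0) - (-12 + 0)²/2) + 3*626 = (-922 + 157*(-12) - ½*(-12)²) + 1878 = (-922 - 1884 - ½*144) + 1878 = (-922 - 1884 - 72) + 1878 = -2878 + 1878 = -1000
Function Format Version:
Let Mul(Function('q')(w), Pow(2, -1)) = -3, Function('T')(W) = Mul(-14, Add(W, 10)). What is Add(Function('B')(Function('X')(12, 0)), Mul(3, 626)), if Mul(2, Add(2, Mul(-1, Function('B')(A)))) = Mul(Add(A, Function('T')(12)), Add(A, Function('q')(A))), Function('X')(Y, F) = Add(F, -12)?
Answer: -1000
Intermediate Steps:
Function('X')(Y, F) = Add(-12, F)
Function('T')(W) = Add(-140, Mul(-14, W)) (Function('T')(W) = Mul(-14, Add(10, W)) = Add(-140, Mul(-14, W)))
Function('q')(w) = -6 (Function('q')(w) = Mul(2, -3) = -6)
Function('B')(A) = Add(2, Mul(Rational(-1, 2), Add(-308, A), Add(-6, A))) (Function('B')(A) = Add(2, Mul(Rational(-1, 2), Mul(Add(A, Add(-140, Mul(-14, 12))), Add(A, -6)))) = Add(2, Mul(Rational(-1, 2), Mul(Add(A, Add(-140, -168)), Add(-6, A)))) = Add(2, Mul(Rational(-1, 2), Mul(Add(A, -308), Add(-6, A)))) = Add(2, Mul(Rational(-1, 2), Mul(Add(-308, A), Add(-6, A)))) = Add(2, Mul(Rational(-1, 2), Add(-308, A), Add(-6, A))))
Add(Function('B')(Function('X')(12, 0)), Mul(3, 626)) = Add(Add(-922, Mul(157, Add(-12, 0)), Mul(Rational(-1, 2), Pow(Add(-12, 0), 2))), Mul(3, 626)) = Add(Add(-922, Mul(157, -12), Mul(Rational(-1, 2), Pow(-12, 2))), 1878) = Add(Add(-922, -1884, Mul(Rational(-1, 2), 144)), 1878) = Add(Add(-922, -1884, -72), 1878) = Add(-2878, 1878) = -1000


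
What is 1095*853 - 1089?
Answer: 932946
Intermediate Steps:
1095*853 - 1089 = 934035 - 1089 = 932946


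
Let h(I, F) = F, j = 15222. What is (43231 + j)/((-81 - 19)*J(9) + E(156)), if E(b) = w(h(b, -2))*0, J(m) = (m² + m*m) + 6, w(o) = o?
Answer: -58453/16800 ≈ -3.4793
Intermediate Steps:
J(m) = 6 + 2*m² (J(m) = (m² + m²) + 6 = 2*m² + 6 = 6 + 2*m²)
E(b) = 0 (E(b) = -2*0 = 0)
(43231 + j)/((-81 - 19)*J(9) + E(156)) = (43231 + 15222)/((-81 - 19)*(6 + 2*9²) + 0) = 58453/(-100*(6 + 2*81) + 0) = 58453/(-100*(6 + 162) + 0) = 58453/(-100*168 + 0) = 58453/(-16800 + 0) = 58453/(-16800) = 58453*(-1/16800) = -58453/16800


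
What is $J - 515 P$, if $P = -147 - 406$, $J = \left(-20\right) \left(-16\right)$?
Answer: $285115$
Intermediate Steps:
$J = 320$
$P = -553$ ($P = -147 - 406 = -553$)
$J - 515 P = 320 - -284795 = 320 + 284795 = 285115$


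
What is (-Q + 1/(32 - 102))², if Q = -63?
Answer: 19439281/4900 ≈ 3967.2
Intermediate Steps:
(-Q + 1/(32 - 102))² = (-1*(-63) + 1/(32 - 102))² = (63 + 1/(-70))² = (63 - 1/70)² = (4409/70)² = 19439281/4900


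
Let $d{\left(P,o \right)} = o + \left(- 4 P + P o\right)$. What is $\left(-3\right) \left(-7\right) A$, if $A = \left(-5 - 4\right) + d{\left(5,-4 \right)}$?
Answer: $-1113$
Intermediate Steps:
$d{\left(P,o \right)} = o - 4 P + P o$
$A = -53$ ($A = \left(-5 - 4\right) - 44 = -9 - 44 = -53$)
$\left(-3\right) \left(-7\right) A = \left(-3\right) \left(-7\right) \left(-53\right) = 21 \left(-53\right) = -1113$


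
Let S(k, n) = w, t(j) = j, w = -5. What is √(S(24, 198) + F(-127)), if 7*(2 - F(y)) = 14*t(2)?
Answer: I*√7 ≈ 2.6458*I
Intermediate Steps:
F(y) = -2 (F(y) = 2 - 2*2 = 2 - ⅐*28 = 2 - 4 = -2)
S(k, n) = -5
√(S(24, 198) + F(-127)) = √(-5 - 2) = √(-7) = I*√7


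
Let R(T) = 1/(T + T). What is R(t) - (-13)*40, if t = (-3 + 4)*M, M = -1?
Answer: 1039/2 ≈ 519.50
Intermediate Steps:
t = -1 (t = (-3 + 4)*(-1) = 1*(-1) = -1)
R(T) = 1/(2*T)
R(t) - (-13)*40 = (½)/(-1) - (-13)*40 = (½)*(-1) - 1*(-520) = -½ + 520 = 1039/2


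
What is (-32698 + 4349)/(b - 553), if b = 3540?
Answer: -28349/2987 ≈ -9.4908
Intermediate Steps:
(-32698 + 4349)/(b - 553) = (-32698 + 4349)/(3540 - 553) = -28349/2987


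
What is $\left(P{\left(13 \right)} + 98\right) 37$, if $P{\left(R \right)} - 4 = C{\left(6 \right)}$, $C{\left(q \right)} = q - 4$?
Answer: $3848$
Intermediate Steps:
$C{\left(q \right)} = -4 + q$
$P{\left(R \right)} = 6$ ($P{\left(R \right)} = 4 + \left(-4 + 6\right) = 4 + 2 = 6$)
$\left(P{\left(13 \right)} + 98\right) 37 = \left(6 + 98\right) 37 = 104 \cdot 37 = 3848$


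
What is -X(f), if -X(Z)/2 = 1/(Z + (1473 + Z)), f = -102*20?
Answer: -2/2607 ≈ -0.00076716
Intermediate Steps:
f = -2040
X(Z) = -2/(1473 + 2*Z) (X(Z) = -2/(Z + (1473 + Z)) = -2/(1473 + 2*Z))
-X(f) = -(-2)/(1473 + 2*(-2040)) = -(-2)/(1473 - 4080) = -(-2)/(-2607) = -(-2)*(-1)/2607 = -1*2/2607 = -2/2607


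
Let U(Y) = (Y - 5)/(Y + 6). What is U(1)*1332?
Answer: -5328/7 ≈ -761.14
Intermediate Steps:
U(Y) = (-5 + Y)/(6 + Y)
U(1)*1332 = ((-5 + 1)/(6 + 1))*1332 = (-4/7)*1332 = ((⅐)*(-4))*1332 = -4/7*1332 = -5328/7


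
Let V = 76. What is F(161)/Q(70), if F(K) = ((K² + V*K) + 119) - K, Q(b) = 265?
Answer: 7623/53 ≈ 143.83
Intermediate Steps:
F(K) = 119 + K² + 75*K (F(K) = ((K² + 76*K) + 119) - K = (119 + K² + 76*K) - K = 119 + K² + 75*K)
F(161)/Q(70) = (119 + 161² + 75*161)/265 = (119 + 25921 + 12075)*(1/265) = 38115*(1/265) = 7623/53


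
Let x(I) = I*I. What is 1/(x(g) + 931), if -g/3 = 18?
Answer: 1/3847 ≈ 0.00025994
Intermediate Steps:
g = -54 (g = -3*18 = -54)
x(I) = I²
1/(x(g) + 931) = 1/((-54)² + 931) = 1/(2916 + 931) = 1/3847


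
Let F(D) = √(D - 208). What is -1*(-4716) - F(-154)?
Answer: 4716 - I*√362 ≈ 4716.0 - 19.026*I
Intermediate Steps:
F(D) = √(-208 + D)
-1*(-4716) - F(-154) = -1*(-4716) - √(-208 - 154) = 4716 - √(-362) = 4716 - I*√362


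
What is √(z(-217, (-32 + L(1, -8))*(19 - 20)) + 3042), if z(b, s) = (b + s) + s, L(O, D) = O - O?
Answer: 3*√321 ≈ 53.749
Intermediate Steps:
L(O, D) = 0
z(b, s) = b + 2*s
√(z(-217, (-32 + L(1, -8))*(19 - 20)) + 3042) = √((-217 + 2*((-32 + 0)*(19 - 20))) + 3042) = √((-217 + 2*(-32*(-1))) + 3042) = √((-217 + 2*32) + 3042) = √((-217 + 64) + 3042) = √(-153 + 3042) = √2889 = 3*√321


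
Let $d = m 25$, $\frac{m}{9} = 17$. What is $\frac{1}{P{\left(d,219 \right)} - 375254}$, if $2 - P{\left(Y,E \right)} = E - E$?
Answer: $- \frac{1}{375252} \approx -2.6649 \cdot 10^{-6}$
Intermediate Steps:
$m = 153$ ($m = 9 \cdot 17 = 153$)
$d = 3825$ ($d = 153 \cdot 25 = 3825$)
$P{\left(Y,E \right)} = 2$ ($P{\left(Y,E \right)} = 2 - \left(E - E\right) = 2 - 0 = 2 + 0 = 2$)
$\frac{1}{P{\left(d,219 \right)} - 375254} = \frac{1}{2 - 375254} = \frac{1}{-375252} = - \frac{1}{375252}$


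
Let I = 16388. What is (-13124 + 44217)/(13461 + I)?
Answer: 31093/29849 ≈ 1.0417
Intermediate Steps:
(-13124 + 44217)/(13461 + I) = (-13124 + 44217)/(13461 + 16388) = 31093/29849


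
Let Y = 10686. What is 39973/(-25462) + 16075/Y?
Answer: -4462457/68021733 ≈ -0.065603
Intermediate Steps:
39973/(-25462) + 16075/Y = 39973/(-25462) + 16075/10686 = 39973*(-1/25462) + 16075*(1/10686) = -39973/25462 + 16075/10686 = -4462457/68021733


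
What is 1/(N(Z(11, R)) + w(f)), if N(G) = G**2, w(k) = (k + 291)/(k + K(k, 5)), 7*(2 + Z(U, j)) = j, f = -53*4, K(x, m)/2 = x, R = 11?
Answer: 31164/1853 ≈ 16.818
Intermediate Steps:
K(x, m) = 2*x
f = -212
Z(U, j) = -2 + j/7
w(k) = (291 + k)/(3*k) (w(k) = (k + 291)/(k + 2*k) = (291 + k)/((3*k)) = (291 + k)*(1/(3*k)) = (291 + k)/(3*k))
1/(N(Z(11, R)) + w(f)) = 1/((-2 + (1/7)*11)**2 + (1/3)*(291 - 212)/(-212)) = 1/((-2 + 11/7)**2 + (1/3)*(-1/212)*79) = 1/((-3/7)**2 - 79/636) = 1/(9/49 - 79/636) = 1/(1853/31164) = 31164/1853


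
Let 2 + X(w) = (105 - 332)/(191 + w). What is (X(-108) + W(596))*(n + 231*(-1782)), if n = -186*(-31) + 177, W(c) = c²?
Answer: -11961034966965/83 ≈ -1.4411e+11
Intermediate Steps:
X(w) = -2 - 227/(191 + w) (X(w) = -2 + (105 - 332)/(191 + w) = -2 - 227/(191 + w))
n = 5943 (n = 5766 + 177 = 5943)
(X(-108) + W(596))*(n + 231*(-1782)) = ((-609 - 2*(-108))/(191 - 108) + 596²)*(5943 + 231*(-1782)) = ((-609 + 216)/83 + 355216)*(5943 - 411642) = ((1/83)*(-393) + 355216)*(-405699) = (-393/83 + 355216)*(-405699) = (29482535/83)*(-405699) = -11961034966965/83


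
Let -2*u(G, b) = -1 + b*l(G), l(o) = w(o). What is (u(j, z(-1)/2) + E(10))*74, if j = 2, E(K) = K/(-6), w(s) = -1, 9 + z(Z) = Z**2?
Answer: -703/3 ≈ -234.33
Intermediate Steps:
z(Z) = -9 + Z**2
l(o) = -1
E(K) = -K/6 (E(K) = K*(-1/6) = -K/6)
u(G, b) = 1/2 + b/2 (u(G, b) = -(-1 + b*(-1))/2 = -(-1 - b)/2 = 1/2 + b/2)
(u(j, z(-1)/2) + E(10))*74 = ((1/2 + ((-9 + (-1)**2)/2)/2) - 1/6*10)*74 = ((1/2 + ((-9 + 1)*(1/2))/2) - 5/3)*74 = ((1/2 + (-8*1/2)/2) - 5/3)*74 = ((1/2 + (1/2)*(-4)) - 5/3)*74 = ((1/2 - 2) - 5/3)*74 = (-3/2 - 5/3)*74 = -19/6*74 = -703/3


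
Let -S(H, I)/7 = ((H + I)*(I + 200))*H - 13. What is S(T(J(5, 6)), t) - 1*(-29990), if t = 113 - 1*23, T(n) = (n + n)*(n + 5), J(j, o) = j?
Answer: -38539919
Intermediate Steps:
T(n) = 2*n*(5 + n) (T(n) = (2*n)*(5 + n) = 2*n*(5 + n))
t = 90 (t = 113 - 23 = 90)
S(H, I) = 91 - 7*H*(200 + I)*(H + I) (S(H, I) = -7*(((H + I)*(I + 200))*H - 13) = -7*(((H + I)*(200 + I))*H - 13) = -7*(((200 + I)*(H + I))*H - 13) = -7*(H*(200 + I)*(H + I) - 13) = -7*(-13 + H*(200 + I)*(H + I)) = 91 - 7*H*(200 + I)*(H + I))
S(T(J(5, 6)), t) - 1*(-29990) = (91 - 1400*100*(5 + 5)² - 1400*2*5*(5 + 5)*90 - 7*2*5*(5 + 5)*90² - 7*90*(2*5*(5 + 5))²) - 1*(-29990) = (91 - 1400*(2*5*10)² - 1400*2*5*10*90 - 7*2*5*10*8100 - 7*90*(2*5*10)²) + 29990 = (91 - 1400*100² - 1400*100*90 - 7*100*8100 - 7*90*100²) + 29990 = (91 - 1400*10000 - 12600000 - 5670000 - 7*90*10000) + 29990 = (91 - 14000000 - 12600000 - 5670000 - 6300000) + 29990 = -38569909 + 29990 = -38539919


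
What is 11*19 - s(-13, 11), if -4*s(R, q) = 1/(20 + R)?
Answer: 5853/28 ≈ 209.04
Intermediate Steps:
s(R, q) = -1/(4*(20 + R))
11*19 - s(-13, 11) = 11*19 - (-1)/(80 + 4*(-13)) = 209 - (-1)/(80 - 52) = 209 - (-1)/28 = 209 - 1*(-1/28) = 209 + 1/28 = 5853/28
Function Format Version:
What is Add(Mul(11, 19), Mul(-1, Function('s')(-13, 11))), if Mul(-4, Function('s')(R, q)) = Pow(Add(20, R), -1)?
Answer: Rational(5853, 28) ≈ 209.04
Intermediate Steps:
Function('s')(R, q) = Mul(Rational(-1, 4), Pow(Add(20, R), -1))
Add(Mul(11, 19), Mul(-1, Function('s')(-13, 11))) = Add(Mul(11, 19), Mul(-1, Mul(-1, Pow(Add(80, Mul(4, -13)), -1)))) = Add(209, Mul(-1, Mul(-1, Pow(Add(80, -52), -1)))) = Add(209, Mul(-1, Mul(-1, Pow(28, -1)))) = Add(209, Mul(-1, Mul(-1, Rational(1, 28)))) = Add(209, Mul(-1, Rational(-1, 28))) = Add(209, Rational(1, 28)) = Rational(5853, 28)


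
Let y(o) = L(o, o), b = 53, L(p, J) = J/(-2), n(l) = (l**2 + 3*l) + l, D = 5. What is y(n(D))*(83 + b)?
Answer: -3060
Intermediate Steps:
n(l) = l**2 + 4*l
L(p, J) = -J/2 (L(p, J) = J*(-1/2) = -J/2)
y(o) = -o/2
y(n(D))*(83 + b) = (-5*(4 + 5)/2)*(83 + 53) = -5*9/2*136 = -1/2*45*136 = -45/2*136 = -3060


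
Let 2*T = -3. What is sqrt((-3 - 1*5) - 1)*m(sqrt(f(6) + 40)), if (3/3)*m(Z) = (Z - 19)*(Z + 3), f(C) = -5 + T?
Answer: I*(-141/2 - 24*sqrt(134)) ≈ -348.32*I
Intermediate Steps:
T = -3/2 (T = (1/2)*(-3) = -3/2 ≈ -1.5000)
f(C) = -13/2 (f(C) = -5 - 3/2 = -13/2)
m(Z) = (-19 + Z)*(3 + Z) (m(Z) = (Z - 19)*(Z + 3) = (-19 + Z)*(3 + Z))
sqrt((-3 - 1*5) - 1)*m(sqrt(f(6) + 40)) = sqrt((-3 - 1*5) - 1)*(-57 + (sqrt(-13/2 + 40))**2 - 16*sqrt(-13/2 + 40)) = sqrt((-3 - 5) - 1)*(-57 + (sqrt(67/2))**2 - 8*sqrt(134)) = sqrt(-8 - 1)*(-57 + (sqrt(134)/2)**2 - 8*sqrt(134)) = sqrt(-9)*(-57 + 67/2 - 8*sqrt(134)) = (3*I)*(-47/2 - 8*sqrt(134)) = 3*I*(-47/2 - 8*sqrt(134))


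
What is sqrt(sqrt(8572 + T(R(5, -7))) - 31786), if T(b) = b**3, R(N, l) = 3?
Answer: sqrt(-31786 + sqrt(8599)) ≈ 178.03*I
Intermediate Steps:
sqrt(sqrt(8572 + T(R(5, -7))) - 31786) = sqrt(sqrt(8572 + 3**3) - 31786) = sqrt(sqrt(8572 + 27) - 31786) = sqrt(sqrt(8599) - 31786) = sqrt(-31786 + sqrt(8599))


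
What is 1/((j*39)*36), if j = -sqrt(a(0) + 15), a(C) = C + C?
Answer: -sqrt(15)/21060 ≈ -0.00018390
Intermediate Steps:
a(C) = 2*C
j = -sqrt(15) (j = -sqrt(2*0 + 15) = -sqrt(0 + 15) = -sqrt(15) ≈ -3.8730)
1/((j*39)*36) = 1/((-sqrt(15)*39)*36) = 1/(-39*sqrt(15)*36) = 1/(-1404*sqrt(15)) = -sqrt(15)/21060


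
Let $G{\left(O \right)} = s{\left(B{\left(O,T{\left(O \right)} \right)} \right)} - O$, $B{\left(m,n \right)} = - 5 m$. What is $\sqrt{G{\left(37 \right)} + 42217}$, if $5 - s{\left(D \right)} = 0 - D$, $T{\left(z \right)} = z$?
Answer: $20 \sqrt{105} \approx 204.94$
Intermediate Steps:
$s{\left(D \right)} = 5 + D$ ($s{\left(D \right)} = 5 - \left(0 - D\right) = 5 - - D = 5 + D$)
$G{\left(O \right)} = 5 - 6 O$ ($G{\left(O \right)} = \left(5 - 5 O\right) - O = 5 - 6 O$)
$\sqrt{G{\left(37 \right)} + 42217} = \sqrt{\left(5 - 222\right) + 42217} = \sqrt{-217 + 42217} = \sqrt{42000} = 20 \sqrt{105}$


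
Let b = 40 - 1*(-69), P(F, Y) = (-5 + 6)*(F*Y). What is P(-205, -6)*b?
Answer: 134070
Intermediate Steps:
P(F, Y) = F*Y (P(F, Y) = 1*(F*Y) = F*Y)
b = 109 (b = 40 + 69 = 109)
P(-205, -6)*b = -205*(-6)*109 = 1230*109 = 134070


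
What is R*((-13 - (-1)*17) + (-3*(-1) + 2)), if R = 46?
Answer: 414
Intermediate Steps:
R*((-13 - (-1)*17) + (-3*(-1) + 2)) = 46*((-13 - (-1)*17) + (-3*(-1) + 2)) = 46*((-13 - 1*(-17)) + (3 + 2)) = 46*((-13 + 17) + 5) = 46*(4 + 5) = 46*9 = 414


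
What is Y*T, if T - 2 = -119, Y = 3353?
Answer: -392301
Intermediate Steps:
T = -117 (T = 2 - 119 = -117)
Y*T = 3353*(-117) = -392301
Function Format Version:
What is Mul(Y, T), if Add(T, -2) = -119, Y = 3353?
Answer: -392301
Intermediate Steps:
T = -117 (T = Add(2, -119) = -117)
Mul(Y, T) = Mul(3353, -117) = -392301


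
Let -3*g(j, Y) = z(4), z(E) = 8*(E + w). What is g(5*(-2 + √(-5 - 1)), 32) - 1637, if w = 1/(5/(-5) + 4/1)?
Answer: -14837/9 ≈ -1648.6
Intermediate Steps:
w = ⅓ (w = 1/(5*(-⅕) + 4*1) = 1/(-1 + 4) = 1/3 = ⅓ ≈ 0.33333)
z(E) = 8/3 + 8*E (z(E) = 8*(E + ⅓) = 8*(⅓ + E) = 8/3 + 8*E)
g(j, Y) = -104/9 (g(j, Y) = -(8/3 + 8*4)/3 = -(8/3 + 32)/3 = -⅓*104/3 = -104/9)
g(5*(-2 + √(-5 - 1)), 32) - 1637 = -104/9 - 1637 = -14837/9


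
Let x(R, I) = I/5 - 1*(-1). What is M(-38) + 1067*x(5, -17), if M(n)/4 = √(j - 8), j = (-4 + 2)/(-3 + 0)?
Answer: -12804/5 + 4*I*√66/3 ≈ -2560.8 + 10.832*I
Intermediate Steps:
j = ⅔ (j = -2/(-3) = -2*(-⅓) = ⅔ ≈ 0.66667)
x(R, I) = 1 + I/5 (x(R, I) = I*(⅕) + 1 = I/5 + 1 = 1 + I/5)
M(n) = 4*I*√66/3 (M(n) = 4*√(⅔ - 8) = 4*√(-22/3) = 4*(I*√66/3) = 4*I*√66/3)
M(-38) + 1067*x(5, -17) = 4*I*√66/3 + 1067*(1 + (⅕)*(-17)) = 4*I*√66/3 + 1067*(1 - 17/5) = 4*I*√66/3 + 1067*(-12/5) = 4*I*√66/3 - 12804/5 = -12804/5 + 4*I*√66/3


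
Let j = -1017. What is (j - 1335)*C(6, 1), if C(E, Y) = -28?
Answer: 65856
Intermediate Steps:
(j - 1335)*C(6, 1) = (-1017 - 1335)*(-28) = -2352*(-28) = 65856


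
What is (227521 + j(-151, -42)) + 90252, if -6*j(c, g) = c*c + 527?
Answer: 313885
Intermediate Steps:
j(c, g) = -527/6 - c**2/6 (j(c, g) = -(c*c + 527)/6 = -(c**2 + 527)/6 = -(527 + c**2)/6 = -527/6 - c**2/6)
(227521 + j(-151, -42)) + 90252 = (227521 + (-527/6 - 1/6*(-151)**2)) + 90252 = (227521 + (-527/6 - 1/6*22801)) + 90252 = (227521 + (-527/6 - 22801/6)) + 90252 = (227521 - 3888) + 90252 = 223633 + 90252 = 313885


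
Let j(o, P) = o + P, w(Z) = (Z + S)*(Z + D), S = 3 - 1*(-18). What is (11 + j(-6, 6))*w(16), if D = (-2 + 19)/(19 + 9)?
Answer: 189255/28 ≈ 6759.1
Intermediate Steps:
D = 17/28 ≈ 0.60714
S = 21 (S = 3 + 18 = 21)
w(Z) = (21 + Z)*(17/28 + Z) (w(Z) = (Z + 21)*(Z + 17/28) = (21 + Z)*(17/28 + Z))
j(o, P) = P + o
(11 + j(-6, 6))*w(16) = (11 + (6 - 6))*(51/4 + 16² + (605/28)*16) = (11 + 0)*(51/4 + 256 + 2420/7) = 11*(17205/28) = 189255/28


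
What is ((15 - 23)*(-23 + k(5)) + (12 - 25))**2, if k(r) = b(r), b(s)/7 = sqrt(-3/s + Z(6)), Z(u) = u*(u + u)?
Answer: 1265757/5 - 19152*sqrt(1785)/5 ≈ 91320.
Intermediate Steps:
Z(u) = 2*u**2 (Z(u) = u*(2*u) = 2*u**2)
b(s) = 7*sqrt(72 - 3/s) (b(s) = 7*sqrt(-3/s + 2*6**2) = 7*sqrt(-3/s + 2*36) = 7*sqrt(-3/s + 72) = 7*sqrt(72 - 3/s))
k(r) = 7*sqrt(72 - 3/r)
((15 - 23)*(-23 + k(5)) + (12 - 25))**2 = ((15 - 23)*(-23 + 7*sqrt(72 - 3/5)) + (12 - 25))**2 = (-8*(-23 + 7*sqrt(72 - 3*1/5)) - 13)**2 = (-8*(-23 + 7*sqrt(72 - 3/5)) - 13)**2 = (-8*(-23 + 7*sqrt(357/5)) - 13)**2 = (-8*(-23 + 7*(sqrt(1785)/5)) - 13)**2 = (-8*(-23 + 7*sqrt(1785)/5) - 13)**2 = ((184 - 56*sqrt(1785)/5) - 13)**2 = (171 - 56*sqrt(1785)/5)**2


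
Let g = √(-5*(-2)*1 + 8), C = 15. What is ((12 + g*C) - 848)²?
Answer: 702946 - 75240*√2 ≈ 5.9654e+5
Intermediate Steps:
g = 3*√2 (g = √(10*1 + 8) = √(10 + 8) = √18 = 3*√2 ≈ 4.2426)
((12 + g*C) - 848)² = ((12 + (3*√2)*15) - 848)² = ((12 + 45*√2) - 848)² = (-836 + 45*√2)²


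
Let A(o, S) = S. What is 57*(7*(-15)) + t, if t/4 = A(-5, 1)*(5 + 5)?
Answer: -5945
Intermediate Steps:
t = 40 (t = 4*(1*(5 + 5)) = 4*(1*10) = 4*10 = 40)
57*(7*(-15)) + t = 57*(7*(-15)) + 40 = 57*(-105) + 40 = -5985 + 40 = -5945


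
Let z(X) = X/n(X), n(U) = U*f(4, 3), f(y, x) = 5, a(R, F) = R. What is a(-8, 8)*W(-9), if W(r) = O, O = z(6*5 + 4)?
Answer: -8/5 ≈ -1.6000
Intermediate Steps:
n(U) = 5*U (n(U) = U*5 = 5*U)
z(X) = ⅕ (z(X) = X/((5*X)) = X*(1/(5*X)) = ⅕)
O = ⅕ ≈ 0.20000
W(r) = ⅕
a(-8, 8)*W(-9) = -8*⅕ = -8/5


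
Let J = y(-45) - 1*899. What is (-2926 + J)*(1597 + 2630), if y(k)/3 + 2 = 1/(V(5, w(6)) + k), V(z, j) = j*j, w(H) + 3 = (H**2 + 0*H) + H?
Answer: -2655755059/164 ≈ -1.6194e+7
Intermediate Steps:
w(H) = -3 + H + H**2 (w(H) = -3 + ((H**2 + 0*H) + H) = -3 + ((H**2 + 0) + H) = -3 + (H**2 + H) = -3 + (H + H**2) = -3 + H + H**2)
V(z, j) = j**2
y(k) = -6 + 3/(1521 + k) (y(k) = -6 + 3/((-3 + 6 + 6**2)**2 + k) = -6 + 3/((-3 + 6 + 36)**2 + k) = -6 + 3/(39**2 + k) = -6 + 3/(1521 + k))
J = -445259/492 (J = 3*(-3041 - 2*(-45))/(1521 - 45) - 1*899 = 3*(-3041 + 90)/1476 - 899 = 3*(1/1476)*(-2951) - 899 = -2951/492 - 899 = -445259/492 ≈ -905.00)
(-2926 + J)*(1597 + 2630) = (-2926 - 445259/492)*(1597 + 2630) = -1884851/492*4227 = -2655755059/164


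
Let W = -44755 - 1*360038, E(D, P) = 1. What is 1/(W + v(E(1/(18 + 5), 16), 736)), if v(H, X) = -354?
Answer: -1/405147 ≈ -2.4682e-6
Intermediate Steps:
W = -404793 (W = -44755 - 360038 = -404793)
1/(W + v(E(1/(18 + 5), 16), 736)) = 1/(-404793 - 354) = 1/(-405147) = -1/405147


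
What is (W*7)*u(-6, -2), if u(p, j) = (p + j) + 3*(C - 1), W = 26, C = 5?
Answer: 728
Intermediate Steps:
u(p, j) = 12 + j + p (u(p, j) = (p + j) + 3*(5 - 1) = (j + p) + 3*4 = (j + p) + 12 = 12 + j + p)
(W*7)*u(-6, -2) = (26*7)*(12 - 2 - 6) = 182*4 = 728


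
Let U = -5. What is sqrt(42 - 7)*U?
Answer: -5*sqrt(35) ≈ -29.580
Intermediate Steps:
sqrt(42 - 7)*U = sqrt(42 - 7)*(-5) = sqrt(35)*(-5) = -5*sqrt(35)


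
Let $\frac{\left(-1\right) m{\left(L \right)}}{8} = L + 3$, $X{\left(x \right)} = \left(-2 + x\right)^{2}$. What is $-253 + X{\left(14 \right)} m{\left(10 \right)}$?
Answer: $-15229$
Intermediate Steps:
$m{\left(L \right)} = -24 - 8 L$ ($m{\left(L \right)} = - 8 \left(L + 3\right) = - 8 \left(3 + L\right) = -24 - 8 L$)
$-253 + X{\left(14 \right)} m{\left(10 \right)} = -253 + \left(-2 + 14\right)^{2} \left(-24 - 80\right) = -253 + 12^{2} \left(-24 - 80\right) = -253 + 144 \left(-104\right) = -253 - 14976 = -15229$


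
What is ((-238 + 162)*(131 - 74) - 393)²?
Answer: 22325625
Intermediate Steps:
((-238 + 162)*(131 - 74) - 393)² = (-76*57 - 393)² = (-4332 - 393)² = (-4725)² = 22325625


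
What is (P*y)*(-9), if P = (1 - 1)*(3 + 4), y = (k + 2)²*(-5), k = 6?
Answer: 0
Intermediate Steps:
y = -320 (y = (6 + 2)²*(-5) = 8²*(-5) = 64*(-5) = -320)
P = 0 (P = 0*7 = 0)
(P*y)*(-9) = (0*(-320))*(-9) = 0*(-9) = 0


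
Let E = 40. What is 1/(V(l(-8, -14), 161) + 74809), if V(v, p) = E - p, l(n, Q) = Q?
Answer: 1/74688 ≈ 1.3389e-5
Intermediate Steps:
V(v, p) = 40 - p
1/(V(l(-8, -14), 161) + 74809) = 1/((40 - 1*161) + 74809) = 1/((40 - 161) + 74809) = 1/(-121 + 74809) = 1/74688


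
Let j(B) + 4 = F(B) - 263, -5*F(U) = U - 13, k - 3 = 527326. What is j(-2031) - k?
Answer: -2635936/5 ≈ -5.2719e+5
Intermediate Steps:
k = 527329 (k = 3 + 527326 = 527329)
F(U) = 13/5 - U/5 (F(U) = -(U - 13)/5 = -(-13 + U)/5 = 13/5 - U/5)
j(B) = -1322/5 - B/5 (j(B) = -4 + ((13/5 - B/5) - 263) = -4 + (-1302/5 - B/5) = -1322/5 - B/5)
j(-2031) - k = (-1322/5 - 1/5*(-2031)) - 1*527329 = (-1322/5 + 2031/5) - 527329 = 709/5 - 527329 = -2635936/5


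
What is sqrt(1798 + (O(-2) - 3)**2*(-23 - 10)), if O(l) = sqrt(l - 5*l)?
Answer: sqrt(1237 + 396*sqrt(2)) ≈ 42.391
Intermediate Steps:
O(l) = 2*sqrt(-l) (O(l) = sqrt(-4*l) = 2*sqrt(-l))
sqrt(1798 + (O(-2) - 3)**2*(-23 - 10)) = sqrt(1798 + (2*sqrt(-1*(-2)) - 3)**2*(-23 - 10)) = sqrt(1798 + (2*sqrt(2) - 3)**2*(-33)) = sqrt(1798 + (-3 + 2*sqrt(2))**2*(-33)) = sqrt(1798 - 33*(-3 + 2*sqrt(2))**2)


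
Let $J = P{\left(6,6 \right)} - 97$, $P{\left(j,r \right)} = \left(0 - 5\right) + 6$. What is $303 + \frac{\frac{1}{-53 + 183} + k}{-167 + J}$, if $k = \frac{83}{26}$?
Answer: $\frac{398429}{1315} \approx 302.99$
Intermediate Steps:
$P{\left(j,r \right)} = 1$ ($P{\left(j,r \right)} = -5 + 6 = 1$)
$k = \frac{83}{26}$ ($k = 83 \cdot \frac{1}{26} = \frac{83}{26} \approx 3.1923$)
$J = -96$ ($J = 1 - 97 = -96$)
$303 + \frac{\frac{1}{-53 + 183} + k}{-167 + J} = 303 + \frac{\frac{1}{-53 + 183} + \frac{83}{26}}{-167 - 96} = 303 + \frac{\frac{1}{130} + \frac{83}{26}}{-263} = 303 + \left(\frac{1}{130} + \frac{83}{26}\right) \left(- \frac{1}{263}\right) = 303 + \frac{16}{5} \left(- \frac{1}{263}\right) = 303 - \frac{16}{1315} = \frac{398429}{1315}$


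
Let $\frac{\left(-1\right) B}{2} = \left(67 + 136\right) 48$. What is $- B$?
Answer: $19488$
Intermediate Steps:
$B = -19488$ ($B = - 2 \left(67 + 136\right) 48 = - 2 \cdot 203 \cdot 48 = \left(-2\right) 9744 = -19488$)
$- B = \left(-1\right) \left(-19488\right) = 19488$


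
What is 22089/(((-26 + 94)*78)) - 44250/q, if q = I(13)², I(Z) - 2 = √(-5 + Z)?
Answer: -58668137/1768 + 22125*√2 ≈ -1893.9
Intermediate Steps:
I(Z) = 2 + √(-5 + Z)
q = (2 + 2*√2)² (q = (2 + √(-5 + 13))² = (2 + √8)² = (2 + 2*√2)² ≈ 23.314)
22089/(((-26 + 94)*78)) - 44250/q = 22089/(((-26 + 94)*78)) - 44250/(12 + 8*√2) = 22089/((68*78)) - 44250/(12 + 8*√2) = 22089/5304 - 44250/(12 + 8*√2) = 22089*(1/5304) - 44250/(12 + 8*√2) = 7363/1768 - 44250/(12 + 8*√2)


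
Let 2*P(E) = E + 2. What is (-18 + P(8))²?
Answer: 169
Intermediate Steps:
P(E) = 1 + E/2 (P(E) = (E + 2)/2 = (2 + E)/2 = 1 + E/2)
(-18 + P(8))² = (-18 + (1 + (½)*8))² = (-18 + (1 + 4))² = (-18 + 5)² = (-13)² = 169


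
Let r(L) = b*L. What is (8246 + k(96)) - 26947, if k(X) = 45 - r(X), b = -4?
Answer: -18272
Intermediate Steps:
r(L) = -4*L
k(X) = 45 + 4*X (k(X) = 45 - (-4)*X = 45 + 4*X)
(8246 + k(96)) - 26947 = (8246 + (45 + 4*96)) - 26947 = (8246 + (45 + 384)) - 26947 = (8246 + 429) - 26947 = 8675 - 26947 = -18272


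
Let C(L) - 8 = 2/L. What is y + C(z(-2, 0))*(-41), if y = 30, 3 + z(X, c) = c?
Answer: -812/3 ≈ -270.67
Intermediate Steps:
z(X, c) = -3 + c
C(L) = 8 + 2/L
y + C(z(-2, 0))*(-41) = 30 + (8 + 2/(-3 + 0))*(-41) = 30 + (8 + 2/(-3))*(-41) = 30 + (8 + 2*(-1/3))*(-41) = 30 + (8 - 2/3)*(-41) = 30 + (22/3)*(-41) = 30 - 902/3 = -812/3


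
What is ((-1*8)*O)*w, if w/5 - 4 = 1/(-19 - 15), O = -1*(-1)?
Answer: -2700/17 ≈ -158.82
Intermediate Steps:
O = 1
w = 675/34 (w = 20 + 5/(-19 - 15) = 20 + 5/(-34) = 20 + 5*(-1/34) = 20 - 5/34 = 675/34 ≈ 19.853)
((-1*8)*O)*w = (-1*8*1)*(675/34) = -8*1*(675/34) = -8*675/34 = -2700/17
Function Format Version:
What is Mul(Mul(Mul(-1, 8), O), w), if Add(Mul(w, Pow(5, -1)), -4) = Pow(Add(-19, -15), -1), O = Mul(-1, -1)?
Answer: Rational(-2700, 17) ≈ -158.82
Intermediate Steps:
O = 1
w = Rational(675, 34) (w = Add(20, Mul(5, Pow(Add(-19, -15), -1))) = Add(20, Mul(5, Pow(-34, -1))) = Add(20, Mul(5, Rational(-1, 34))) = Add(20, Rational(-5, 34)) = Rational(675, 34) ≈ 19.853)
Mul(Mul(Mul(-1, 8), O), w) = Mul(Mul(Mul(-1, 8), 1), Rational(675, 34)) = Mul(Mul(-8, 1), Rational(675, 34)) = Mul(-8, Rational(675, 34)) = Rational(-2700, 17)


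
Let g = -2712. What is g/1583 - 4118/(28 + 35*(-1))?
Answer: 6499810/11081 ≈ 586.57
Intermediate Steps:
g/1583 - 4118/(28 + 35*(-1)) = -2712/1583 - 4118/(28 + 35*(-1)) = -2712*1/1583 - 4118/(28 - 35) = -2712/1583 - 4118/(-7) = -2712/1583 - 4118*(-1/7) = -2712/1583 + 4118/7 = 6499810/11081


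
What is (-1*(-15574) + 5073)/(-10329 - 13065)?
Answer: -20647/23394 ≈ -0.88258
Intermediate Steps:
(-1*(-15574) + 5073)/(-10329 - 13065) = (15574 + 5073)/(-23394) = 20647*(-1/23394) = -20647/23394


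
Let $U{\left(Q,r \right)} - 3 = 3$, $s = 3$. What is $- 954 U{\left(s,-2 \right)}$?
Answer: $-5724$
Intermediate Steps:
$U{\left(Q,r \right)} = 6$ ($U{\left(Q,r \right)} = 3 + 3 = 6$)
$- 954 U{\left(s,-2 \right)} = \left(-954\right) 6 = -5724$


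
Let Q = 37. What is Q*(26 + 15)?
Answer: 1517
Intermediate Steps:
Q*(26 + 15) = 37*(26 + 15) = 37*41 = 1517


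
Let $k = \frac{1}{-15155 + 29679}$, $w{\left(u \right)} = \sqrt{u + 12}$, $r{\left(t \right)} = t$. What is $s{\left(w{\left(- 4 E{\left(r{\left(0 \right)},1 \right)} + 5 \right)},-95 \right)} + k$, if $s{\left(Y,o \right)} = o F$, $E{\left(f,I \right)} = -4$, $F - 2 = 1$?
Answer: $- \frac{4139339}{14524} \approx -285.0$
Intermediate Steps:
$F = 3$ ($F = 2 + 1 = 3$)
$w{\left(u \right)} = \sqrt{12 + u}$
$s{\left(Y,o \right)} = 3 o$ ($s{\left(Y,o \right)} = o 3 = 3 o$)
$k = \frac{1}{14524} \approx 6.8852 \cdot 10^{-5}$
$s{\left(w{\left(- 4 E{\left(r{\left(0 \right)},1 \right)} + 5 \right)},-95 \right)} + k = 3 \left(-95\right) + \frac{1}{14524} = -285 + \frac{1}{14524} = - \frac{4139339}{14524}$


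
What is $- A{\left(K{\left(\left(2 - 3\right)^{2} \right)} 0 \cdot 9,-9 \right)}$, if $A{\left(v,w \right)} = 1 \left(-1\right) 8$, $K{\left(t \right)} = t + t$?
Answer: $8$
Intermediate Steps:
$K{\left(t \right)} = 2 t$
$A{\left(v,w \right)} = -8$ ($A{\left(v,w \right)} = \left(-1\right) 8 = -8$)
$- A{\left(K{\left(\left(2 - 3\right)^{2} \right)} 0 \cdot 9,-9 \right)} = \left(-1\right) \left(-8\right) = 8$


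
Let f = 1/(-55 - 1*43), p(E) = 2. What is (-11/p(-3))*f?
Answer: 11/196 ≈ 0.056122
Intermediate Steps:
f = -1/98 (f = 1/(-55 - 43) = 1/(-98) = -1/98 ≈ -0.010204)
(-11/p(-3))*f = -11/2*(-1/98) = 11/196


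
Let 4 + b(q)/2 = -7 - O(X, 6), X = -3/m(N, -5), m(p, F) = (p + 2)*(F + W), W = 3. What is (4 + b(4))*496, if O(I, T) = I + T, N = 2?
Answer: -15252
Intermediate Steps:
m(p, F) = (2 + p)*(3 + F) (m(p, F) = (p + 2)*(F + 3) = (2 + p)*(3 + F))
X = 3/8 (X = -3/(6 + 2*(-5) + 3*2 - 5*2) = -3/(6 - 10 + 6 - 10) = -3/(-8) = -3*(-⅛) = 3/8 ≈ 0.37500)
b(q) = -139/4 (b(q) = -8 + 2*(-7 - (3/8 + 6)) = -8 + 2*(-7 - 1*51/8) = -8 + 2*(-7 - 51/8) = -8 + 2*(-107/8) = -8 - 107/4 = -139/4)
(4 + b(4))*496 = (4 - 139/4)*496 = -123/4*496 = -15252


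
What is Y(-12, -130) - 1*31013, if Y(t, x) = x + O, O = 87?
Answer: -31056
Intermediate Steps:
Y(t, x) = 87 + x (Y(t, x) = x + 87 = 87 + x)
Y(-12, -130) - 1*31013 = (87 - 130) - 1*31013 = -43 - 31013 = -31056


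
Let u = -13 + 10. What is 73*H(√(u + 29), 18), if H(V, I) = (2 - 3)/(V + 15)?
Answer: -1095/199 + 73*√26/199 ≈ -3.6320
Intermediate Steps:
u = -3
H(V, I) = -1/(15 + V)
73*H(√(u + 29), 18) = 73*(-1/(15 + √(-3 + 29))) = 73*(-1/(15 + √26)) = -73/(15 + √26)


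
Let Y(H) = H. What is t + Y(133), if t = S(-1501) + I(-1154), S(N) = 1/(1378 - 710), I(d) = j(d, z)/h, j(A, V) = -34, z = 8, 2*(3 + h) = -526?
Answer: 11827741/88844 ≈ 133.13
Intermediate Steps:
h = -266 (h = -3 + (1/2)*(-526) = -3 - 263 = -266)
I(d) = 17/133 (I(d) = -34/(-266) = -34*(-1/266) = 17/133)
S(N) = 1/668
t = 11489/88844 (t = 1/668 + 17/133 = 11489/88844 ≈ 0.12932)
t + Y(133) = 11489/88844 + 133 = 11827741/88844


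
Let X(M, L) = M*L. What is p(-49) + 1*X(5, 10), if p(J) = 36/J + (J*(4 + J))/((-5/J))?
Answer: 1061255/49 ≈ 21658.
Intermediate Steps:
X(M, L) = L*M
p(J) = 36/J - J²*(4 + J)/5 (p(J) = 36/J + (J*(4 + J))*(-J/5) = 36/J - J²*(4 + J)/5)
p(-49) + 1*X(5, 10) = (⅕)*(180 - 1*(-49)³*(4 - 49))/(-49) + 1*(10*5) = (⅕)*(-1/49)*(180 - 1*(-117649)*(-45)) + 1*50 = (⅕)*(-1/49)*(180 - 5294205) + 50 = (⅕)*(-1/49)*(-5294025) + 50 = 1058805/49 + 50 = 1061255/49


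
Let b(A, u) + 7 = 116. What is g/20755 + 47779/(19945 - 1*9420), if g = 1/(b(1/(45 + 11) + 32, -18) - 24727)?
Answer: 4882503422617/1075542571950 ≈ 4.5396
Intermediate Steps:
b(A, u) = 109 (b(A, u) = -7 + 116 = 109)
g = -1/24618 (g = 1/(109 - 24727) = 1/(-24618) = -1/24618 ≈ -4.0621e-5)
g/20755 + 47779/(19945 - 1*9420) = -1/24618/20755 + 47779/(19945 - 1*9420) = -1/24618*1/20755 + 47779/(19945 - 9420) = -1/510946590 + 47779/10525 = 4882503422617/1075542571950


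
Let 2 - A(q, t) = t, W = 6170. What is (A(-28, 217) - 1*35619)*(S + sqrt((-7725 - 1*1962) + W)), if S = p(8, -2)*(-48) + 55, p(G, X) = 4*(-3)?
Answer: -22611254 - 35834*I*sqrt(3517) ≈ -2.2611e+7 - 2.1251e+6*I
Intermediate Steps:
p(G, X) = -12
A(q, t) = 2 - t
S = 631 (S = -12*(-48) + 55 = 576 + 55 = 631)
(A(-28, 217) - 1*35619)*(S + sqrt((-7725 - 1*1962) + W)) = ((2 - 1*217) - 1*35619)*(631 + sqrt((-7725 - 1*1962) + 6170)) = ((2 - 217) - 35619)*(631 + sqrt((-7725 - 1962) + 6170)) = (-215 - 35619)*(631 + sqrt(-9687 + 6170)) = -35834*(631 + sqrt(-3517)) = -35834*(631 + I*sqrt(3517)) = -22611254 - 35834*I*sqrt(3517)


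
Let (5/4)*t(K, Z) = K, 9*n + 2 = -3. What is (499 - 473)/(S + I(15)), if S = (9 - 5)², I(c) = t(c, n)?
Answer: 13/14 ≈ 0.92857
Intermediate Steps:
n = -5/9 (n = -2/9 + (⅑)*(-3) = -2/9 - ⅓ = -5/9 ≈ -0.55556)
t(K, Z) = 4*K/5
I(c) = 4*c/5
S = 16 (S = 4² = 16)
(499 - 473)/(S + I(15)) = (499 - 473)/(16 + (⅘)*15) = 26/(16 + 12) = 26/28 = 26*(1/28) = 13/14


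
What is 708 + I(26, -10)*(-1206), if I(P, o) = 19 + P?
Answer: -53562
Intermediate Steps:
708 + I(26, -10)*(-1206) = 708 + (19 + 26)*(-1206) = 708 + 45*(-1206) = 708 - 54270 = -53562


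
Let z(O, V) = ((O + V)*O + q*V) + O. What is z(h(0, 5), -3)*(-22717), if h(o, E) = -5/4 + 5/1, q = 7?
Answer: 5247627/16 ≈ 3.2798e+5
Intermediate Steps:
h(o, E) = 15/4 (h(o, E) = -5*¼ + 5*1 = -5/4 + 5 = 15/4)
z(O, V) = O + 7*V + O*(O + V) (z(O, V) = ((O + V)*O + 7*V) + O = (O*(O + V) + 7*V) + O = (7*V + O*(O + V)) + O = O + 7*V + O*(O + V))
z(h(0, 5), -3)*(-22717) = (15/4 + (15/4)² + 7*(-3) + (15/4)*(-3))*(-22717) = (15/4 + 225/16 - 21 - 45/4)*(-22717) = -231/16*(-22717) = 5247627/16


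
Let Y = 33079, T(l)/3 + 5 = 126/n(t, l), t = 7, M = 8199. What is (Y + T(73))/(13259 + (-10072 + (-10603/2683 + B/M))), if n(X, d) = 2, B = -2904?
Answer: 243832244667/23337545350 ≈ 10.448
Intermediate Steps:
T(l) = 174 (T(l) = -15 + 3*(126/2) = -15 + 3*(126*(1/2)) = -15 + 3*63 = -15 + 189 = 174)
(Y + T(73))/(13259 + (-10072 + (-10603/2683 + B/M))) = (33079 + 174)/(13259 + (-10072 + (-10603/2683 - 2904/8199))) = 33253/(13259 + (-10072 + (-10603*1/2683 - 2904*1/8199))) = 33253/(13259 + (-10072 + (-10603/2683 - 968/2733))) = 33253/(13259 + (-10072 - 31575143/7332639)) = 33253/(13259 - 73885915151/7332639) = 33253/(23337545350/7332639) = 33253*(7332639/23337545350) = 243832244667/23337545350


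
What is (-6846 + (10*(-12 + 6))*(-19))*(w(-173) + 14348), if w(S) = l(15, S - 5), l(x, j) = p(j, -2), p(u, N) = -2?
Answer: -81858276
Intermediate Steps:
l(x, j) = -2
w(S) = -2
(-6846 + (10*(-12 + 6))*(-19))*(w(-173) + 14348) = (-6846 + (10*(-12 + 6))*(-19))*(-2 + 14348) = (-6846 + (10*(-6))*(-19))*14346 = (-6846 - 60*(-19))*14346 = (-6846 + 1140)*14346 = -5706*14346 = -81858276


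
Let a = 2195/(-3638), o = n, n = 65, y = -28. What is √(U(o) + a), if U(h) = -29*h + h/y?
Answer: I*√1224351610405/25466 ≈ 43.45*I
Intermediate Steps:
o = 65
a = -2195/3638 (a = 2195*(-1/3638) = -2195/3638 ≈ -0.60335)
U(h) = -813*h/28 (U(h) = -29*h + h/(-28) = -29*h + h*(-1/28) = -29*h - h/28 = -813*h/28)
√(U(o) + a) = √(-813/28*65 - 2195/3638) = √(-52845/28 - 2195/3638) = √(-96155785/50932) = I*√1224351610405/25466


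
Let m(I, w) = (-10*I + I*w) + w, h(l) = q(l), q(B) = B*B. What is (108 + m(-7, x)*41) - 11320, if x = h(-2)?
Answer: -9326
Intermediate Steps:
q(B) = B²
h(l) = l²
x = 4 (x = (-2)² = 4)
m(I, w) = w - 10*I + I*w
(108 + m(-7, x)*41) - 11320 = (108 + (4 - 10*(-7) - 7*4)*41) - 11320 = (108 + (4 + 70 - 28)*41) - 11320 = (108 + 46*41) - 11320 = (108 + 1886) - 11320 = 1994 - 11320 = -9326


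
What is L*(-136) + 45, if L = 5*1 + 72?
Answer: -10427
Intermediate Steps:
L = 77 (L = 5 + 72 = 77)
L*(-136) + 45 = 77*(-136) + 45 = -10472 + 45 = -10427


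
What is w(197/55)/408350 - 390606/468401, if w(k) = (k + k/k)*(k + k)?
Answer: -241226486352006/289298216879375 ≈ -0.83383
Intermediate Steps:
w(k) = 2*k*(1 + k) (w(k) = (k + 1)*(2*k) = (1 + k)*(2*k) = 2*k*(1 + k))
w(197/55)/408350 - 390606/468401 = (2*(197/55)*(1 + 197/55))/408350 - 390606/468401 = (2*(197*(1/55))*(1 + 197*(1/55)))*(1/408350) - 390606*1/468401 = (2*(197/55)*(1 + 197/55))*(1/408350) - 390606/468401 = (2*(197/55)*(252/55))*(1/408350) - 390606/468401 = (99288/3025)*(1/408350) - 390606/468401 = 49644/617629375 - 390606/468401 = -241226486352006/289298216879375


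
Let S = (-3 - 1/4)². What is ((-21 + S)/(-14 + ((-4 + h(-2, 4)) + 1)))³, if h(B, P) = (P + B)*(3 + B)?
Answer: 4657463/13824000 ≈ 0.33691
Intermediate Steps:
S = 169/16 (S = (-3 - 1*¼)² = (-3 - ¼)² = (-13/4)² = 169/16 ≈ 10.563)
h(B, P) = (3 + B)*(B + P) (h(B, P) = (B + P)*(3 + B) = (3 + B)*(B + P))
((-21 + S)/(-14 + ((-4 + h(-2, 4)) + 1)))³ = ((-21 + 169/16)/(-14 + ((-4 + ((-2)² + 3*(-2) + 3*4 - 2*4)) + 1)))³ = (-167/(16*(-14 + ((-4 + (4 - 6 + 12 - 8)) + 1))))³ = (-167/(16*(-14 + ((-4 + 2) + 1))))³ = (-167/(16*(-14 + (-2 + 1))))³ = (-167/(16*(-14 - 1)))³ = (-167/16/(-15))³ = (-167/16*(-1/15))³ = (167/240)³ = 4657463/13824000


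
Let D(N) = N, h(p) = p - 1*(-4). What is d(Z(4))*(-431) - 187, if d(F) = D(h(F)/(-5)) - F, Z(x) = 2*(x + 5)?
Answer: 47337/5 ≈ 9467.4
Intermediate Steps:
h(p) = 4 + p (h(p) = p + 4 = 4 + p)
Z(x) = 10 + 2*x (Z(x) = 2*(5 + x) = 10 + 2*x)
d(F) = -4/5 - 6*F/5 (d(F) = (4 + F)/(-5) - F = (4 + F)*(-1/5) - F = (-4/5 - F/5) - F = -4/5 - 6*F/5)
d(Z(4))*(-431) - 187 = (-4/5 - 6*(10 + 2*4)/5)*(-431) - 187 = (-4/5 - 6*(10 + 8)/5)*(-431) - 187 = (-4/5 - 6/5*18)*(-431) - 187 = (-4/5 - 108/5)*(-431) - 187 = -112/5*(-431) - 187 = 48272/5 - 187 = 47337/5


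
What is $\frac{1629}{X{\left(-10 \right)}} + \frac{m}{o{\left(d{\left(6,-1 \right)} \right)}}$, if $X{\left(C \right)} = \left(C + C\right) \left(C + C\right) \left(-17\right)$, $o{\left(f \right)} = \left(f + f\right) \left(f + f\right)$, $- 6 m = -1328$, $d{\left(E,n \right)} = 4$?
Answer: $\frac{65663}{20400} \approx 3.2188$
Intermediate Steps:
$m = \frac{664}{3}$ ($m = \left(- \frac{1}{6}\right) \left(-1328\right) = \frac{664}{3} \approx 221.33$)
$o{\left(f \right)} = 4 f^{2}$ ($o{\left(f \right)} = 2 f 2 f = 4 f^{2}$)
$X{\left(C \right)} = - 68 C^{2}$ ($X{\left(C \right)} = 2 C 2 C \left(-17\right) = 4 C^{2} \left(-17\right) = - 68 C^{2}$)
$\frac{1629}{X{\left(-10 \right)}} + \frac{m}{o{\left(d{\left(6,-1 \right)} \right)}} = \frac{1629}{\left(-68\right) \left(-10\right)^{2}} + \frac{664}{3 \cdot 4 \cdot 4^{2}} = \frac{1629}{\left(-68\right) 100} + \frac{664}{3 \cdot 4 \cdot 16} = \frac{1629}{-6800} + \frac{664}{3 \cdot 64} = 1629 \left(- \frac{1}{6800}\right) + \frac{664}{3} \cdot \frac{1}{64} = - \frac{1629}{6800} + \frac{83}{24} = \frac{65663}{20400}$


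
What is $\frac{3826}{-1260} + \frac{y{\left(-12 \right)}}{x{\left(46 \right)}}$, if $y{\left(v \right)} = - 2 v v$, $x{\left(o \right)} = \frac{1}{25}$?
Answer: $- \frac{4537913}{630} \approx -7203.0$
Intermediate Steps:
$x{\left(o \right)} = \frac{1}{25}$
$y{\left(v \right)} = - 2 v^{2}$
$\frac{3826}{-1260} + \frac{y{\left(-12 \right)}}{x{\left(46 \right)}} = \frac{3826}{-1260} + - 2 \left(-12\right)^{2} \frac{1}{\frac{1}{25}} = 3826 \left(- \frac{1}{1260}\right) + \left(-2\right) 144 \cdot 25 = - \frac{1913}{630} - 7200 = - \frac{4537913}{630}$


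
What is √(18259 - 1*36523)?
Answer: 2*I*√4566 ≈ 135.14*I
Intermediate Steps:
√(18259 - 1*36523) = √(18259 - 36523) = √(-18264) = 2*I*√4566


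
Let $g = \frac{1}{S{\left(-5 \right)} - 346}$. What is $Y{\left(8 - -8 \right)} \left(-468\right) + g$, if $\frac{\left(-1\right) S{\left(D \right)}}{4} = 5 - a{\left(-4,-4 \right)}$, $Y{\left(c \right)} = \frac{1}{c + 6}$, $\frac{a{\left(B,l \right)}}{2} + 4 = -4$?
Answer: $- \frac{100631}{4730} \approx -21.275$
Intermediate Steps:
$a{\left(B,l \right)} = -16$ ($a{\left(B,l \right)} = -8 + 2 \left(-4\right) = -8 - 8 = -16$)
$Y{\left(c \right)} = \frac{1}{6 + c}$
$S{\left(D \right)} = -84$ ($S{\left(D \right)} = - 4 \left(5 - -16\right) = - 4 \left(5 + 16\right) = \left(-4\right) 21 = -84$)
$g = - \frac{1}{430}$ ($g = \frac{1}{-84 - 346} = \frac{1}{-430} = - \frac{1}{430} \approx -0.0023256$)
$Y{\left(8 - -8 \right)} \left(-468\right) + g = \frac{1}{6 + \left(8 - -8\right)} \left(-468\right) - \frac{1}{430} = \frac{1}{6 + \left(8 + 8\right)} \left(-468\right) - \frac{1}{430} = \frac{1}{6 + 16} \left(-468\right) - \frac{1}{430} = \frac{1}{22} \left(-468\right) - \frac{1}{430} = - \frac{234}{11} - \frac{1}{430} = - \frac{100631}{4730}$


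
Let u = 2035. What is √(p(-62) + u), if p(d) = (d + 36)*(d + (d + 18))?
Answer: √4791 ≈ 69.217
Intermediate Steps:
p(d) = (18 + 2*d)*(36 + d) (p(d) = (36 + d)*(d + (18 + d)) = (36 + d)*(18 + 2*d) = (18 + 2*d)*(36 + d))
√(p(-62) + u) = √((648 + 2*(-62)² + 90*(-62)) + 2035) = √((648 + 2*3844 - 5580) + 2035) = √((648 + 7688 - 5580) + 2035) = √(2756 + 2035) = √4791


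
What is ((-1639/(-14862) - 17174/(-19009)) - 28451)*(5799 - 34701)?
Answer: 38716423775100223/47085293 ≈ 8.2226e+8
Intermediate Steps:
((-1639/(-14862) - 17174/(-19009)) - 28451)*(5799 - 34701) = ((-1639*(-1/14862) - 17174*(-1/19009)) - 28451)*(-28902) = ((1639/14862 + 17174/19009) - 28451)*(-28902) = (286395739/282511758 - 28451)*(-28902) = -8037455631119/282511758*(-28902) = 38716423775100223/47085293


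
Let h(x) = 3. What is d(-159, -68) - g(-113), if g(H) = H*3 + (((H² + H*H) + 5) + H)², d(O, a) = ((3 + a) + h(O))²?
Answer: -646680717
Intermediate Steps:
d(O, a) = (6 + a)² (d(O, a) = ((3 + a) + 3)² = (6 + a)²)
g(H) = (5 + H + 2*H²)² + 3*H (g(H) = 3*H + (((H² + H²) + 5) + H)² = 3*H + ((2*H² + 5) + H)² = 3*H + ((5 + 2*H²) + H)² = 3*H + (5 + H + 2*H²)² = (5 + H + 2*H²)² + 3*H)
d(-159, -68) - g(-113) = (6 - 68)² - ((5 - 113 + 2*(-113)²)² + 3*(-113)) = (-62)² - ((5 - 113 + 2*12769)² - 339) = 3844 - ((5 - 113 + 25538)² - 339) = 3844 - (25430² - 339) = 3844 - (646684900 - 339) = 3844 - 1*646684561 = 3844 - 646684561 = -646680717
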